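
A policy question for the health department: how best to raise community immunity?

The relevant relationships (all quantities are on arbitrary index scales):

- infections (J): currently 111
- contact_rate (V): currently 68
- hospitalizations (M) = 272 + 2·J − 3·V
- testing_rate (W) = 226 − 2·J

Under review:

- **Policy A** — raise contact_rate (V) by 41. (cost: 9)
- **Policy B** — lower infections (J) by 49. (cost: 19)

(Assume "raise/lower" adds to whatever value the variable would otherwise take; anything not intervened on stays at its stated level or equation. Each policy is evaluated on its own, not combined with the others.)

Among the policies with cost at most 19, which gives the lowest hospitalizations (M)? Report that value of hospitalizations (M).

167

Policy A (V + 41):
  J = 111
  V = 68 + 41 = 109
  M = 272 + 2·111 − 3·109 = 167
Policy B (J − 49):
  J = 111 − 49 = 62
  V = 68
  M = 272 + 2·62 − 3·68 = 192
Comparing — Policy A: M=167, Policy B: M=192. Lowest is 167 (Policy A).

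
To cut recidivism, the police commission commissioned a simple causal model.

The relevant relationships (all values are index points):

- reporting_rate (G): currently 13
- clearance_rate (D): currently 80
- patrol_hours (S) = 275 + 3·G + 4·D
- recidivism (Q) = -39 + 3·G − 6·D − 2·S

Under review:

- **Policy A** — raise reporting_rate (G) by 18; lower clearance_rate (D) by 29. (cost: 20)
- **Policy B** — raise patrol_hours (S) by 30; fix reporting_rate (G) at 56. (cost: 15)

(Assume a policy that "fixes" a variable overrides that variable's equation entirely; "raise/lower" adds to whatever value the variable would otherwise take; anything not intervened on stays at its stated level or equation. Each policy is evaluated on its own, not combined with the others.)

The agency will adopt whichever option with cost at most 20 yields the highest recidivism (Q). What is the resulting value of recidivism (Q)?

Policy A (G + 18, D − 29):
  G = 13 + 18 = 31
  D = 80 − 29 = 51
  S = 275 + 3·31 + 4·51 = 572
  Q = -39 + 3·31 − 6·51 − 2·572 = -1396
Policy B (S + 30, G := 56):
  G = 56
  D = 80
  S = 275 + 3·56 + 4·80 (+30 from intervention) = 793
  Q = -39 + 3·56 − 6·80 − 2·793 = -1937
Comparing — Policy A: Q=-1396, Policy B: Q=-1937. Highest is -1396 (Policy A).

-1396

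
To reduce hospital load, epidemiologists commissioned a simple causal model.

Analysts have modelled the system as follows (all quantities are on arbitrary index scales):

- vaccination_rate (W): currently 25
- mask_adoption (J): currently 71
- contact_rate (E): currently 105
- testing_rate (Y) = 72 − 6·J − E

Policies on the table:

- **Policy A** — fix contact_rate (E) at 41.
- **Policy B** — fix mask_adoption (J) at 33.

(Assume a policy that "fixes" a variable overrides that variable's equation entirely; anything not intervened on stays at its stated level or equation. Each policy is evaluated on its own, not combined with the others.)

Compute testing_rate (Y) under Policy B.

-231

Policy B (J := 33):
  J = 33
  E = 105
  Y = 72 − 6·33 − 105 = -231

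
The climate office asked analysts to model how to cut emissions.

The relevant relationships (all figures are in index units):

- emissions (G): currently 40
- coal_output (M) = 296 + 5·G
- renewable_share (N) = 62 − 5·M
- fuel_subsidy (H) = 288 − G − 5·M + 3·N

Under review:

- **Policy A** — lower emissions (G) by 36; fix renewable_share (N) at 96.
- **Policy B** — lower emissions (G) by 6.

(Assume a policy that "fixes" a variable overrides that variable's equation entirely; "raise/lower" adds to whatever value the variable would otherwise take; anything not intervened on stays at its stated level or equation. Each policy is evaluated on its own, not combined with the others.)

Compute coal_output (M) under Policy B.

Policy B (G − 6):
  G = 40 − 6 = 34
  M = 296 + 5·34 = 466

466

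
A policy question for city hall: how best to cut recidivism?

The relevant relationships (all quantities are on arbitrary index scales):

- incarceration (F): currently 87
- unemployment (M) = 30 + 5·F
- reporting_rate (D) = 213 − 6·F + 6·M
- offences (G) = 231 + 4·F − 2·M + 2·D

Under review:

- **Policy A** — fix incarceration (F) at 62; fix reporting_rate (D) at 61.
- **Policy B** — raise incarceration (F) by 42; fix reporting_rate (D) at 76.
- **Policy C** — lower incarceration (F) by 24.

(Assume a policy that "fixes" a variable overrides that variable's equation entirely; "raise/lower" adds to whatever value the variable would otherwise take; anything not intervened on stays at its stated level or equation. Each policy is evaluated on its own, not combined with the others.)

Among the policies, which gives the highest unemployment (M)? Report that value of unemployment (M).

Policy A (F := 62, D := 61):
  F = 62
  M = 30 + 5·62 = 340
Policy B (F + 42, D := 76):
  F = 87 + 42 = 129
  M = 30 + 5·129 = 675
Policy C (F − 24):
  F = 87 − 24 = 63
  M = 30 + 5·63 = 345
Comparing — Policy A: M=340, Policy B: M=675, Policy C: M=345. Highest is 675 (Policy B).

675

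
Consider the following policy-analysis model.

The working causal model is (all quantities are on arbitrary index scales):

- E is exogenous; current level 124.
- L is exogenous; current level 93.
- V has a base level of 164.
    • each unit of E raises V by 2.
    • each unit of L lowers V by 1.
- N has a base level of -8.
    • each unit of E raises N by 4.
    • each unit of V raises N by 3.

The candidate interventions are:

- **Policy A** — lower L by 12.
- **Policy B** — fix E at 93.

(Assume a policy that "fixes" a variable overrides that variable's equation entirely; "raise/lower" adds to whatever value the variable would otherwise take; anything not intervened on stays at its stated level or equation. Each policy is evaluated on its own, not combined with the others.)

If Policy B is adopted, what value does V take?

257

Policy B (E := 93):
  E = 93
  L = 93
  V = 164 + 2·93 − 93 = 257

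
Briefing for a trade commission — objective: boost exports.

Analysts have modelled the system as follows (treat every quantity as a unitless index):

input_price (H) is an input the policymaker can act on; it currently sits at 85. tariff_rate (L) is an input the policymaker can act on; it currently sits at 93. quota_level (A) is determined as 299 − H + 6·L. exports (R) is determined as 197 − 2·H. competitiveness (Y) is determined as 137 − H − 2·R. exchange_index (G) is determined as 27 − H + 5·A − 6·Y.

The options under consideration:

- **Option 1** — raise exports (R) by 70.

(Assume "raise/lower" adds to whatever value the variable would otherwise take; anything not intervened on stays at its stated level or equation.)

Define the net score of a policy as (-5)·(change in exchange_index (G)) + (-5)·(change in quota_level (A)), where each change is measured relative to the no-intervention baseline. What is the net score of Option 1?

-4200

Baseline:
  H = 85
  L = 93
  A = 299 − 85 + 6·93 = 772
  R = 197 − 2·85 = 27
  Y = 137 − 85 − 2·27 = -2
  G = 27 − 85 + 5·772 − 6·(-2) = 3814
Option 1 (R + 70):
  H = 85
  L = 93
  A = 299 − 85 + 6·93 = 772
  R = 197 − 2·85 (+70 from intervention) = 97
  Y = 137 − 85 − 2·97 = -142
  G = 27 − 85 + 5·772 − 6·(-142) = 4654
ΔG = 4654 − 3814 = 840; ΔA = 772 − 772 = 0
Score = (-5)·840 + (-5)·0 = -4200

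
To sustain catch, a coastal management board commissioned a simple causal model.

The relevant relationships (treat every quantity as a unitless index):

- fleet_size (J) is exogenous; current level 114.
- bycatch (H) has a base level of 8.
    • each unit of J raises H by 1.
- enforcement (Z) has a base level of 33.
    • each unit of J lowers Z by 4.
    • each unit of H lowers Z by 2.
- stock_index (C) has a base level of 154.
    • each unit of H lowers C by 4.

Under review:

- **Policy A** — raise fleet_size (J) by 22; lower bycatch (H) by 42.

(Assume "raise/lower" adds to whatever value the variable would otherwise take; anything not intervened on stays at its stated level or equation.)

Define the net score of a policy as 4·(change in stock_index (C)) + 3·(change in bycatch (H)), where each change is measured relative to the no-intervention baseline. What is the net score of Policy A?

Baseline:
  J = 114
  H = 8 + 114 = 122
  C = 154 − 4·122 = -334
Policy A (J + 22, H − 42):
  J = 114 + 22 = 136
  H = 8 + 136 (−42 from intervention) = 102
  C = 154 − 4·102 = -254
ΔC = -254 − (-334) = 80; ΔH = 102 − 122 = -20
Score = 4·80 + 3·(-20) = 260

260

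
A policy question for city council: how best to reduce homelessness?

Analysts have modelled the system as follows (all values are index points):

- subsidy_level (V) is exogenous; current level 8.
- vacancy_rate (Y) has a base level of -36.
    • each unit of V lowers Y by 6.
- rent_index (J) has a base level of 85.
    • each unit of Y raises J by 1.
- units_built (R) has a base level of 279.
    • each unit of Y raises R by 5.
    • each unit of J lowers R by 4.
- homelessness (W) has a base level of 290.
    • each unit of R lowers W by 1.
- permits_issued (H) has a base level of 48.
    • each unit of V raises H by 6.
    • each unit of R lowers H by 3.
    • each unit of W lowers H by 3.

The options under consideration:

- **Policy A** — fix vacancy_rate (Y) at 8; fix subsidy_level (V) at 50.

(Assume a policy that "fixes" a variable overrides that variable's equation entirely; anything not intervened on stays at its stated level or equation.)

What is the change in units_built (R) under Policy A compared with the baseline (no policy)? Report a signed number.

Baseline:
  V = 8
  Y = -36 − 6·8 = -84
  J = 85 + (-84) = 1
  R = 279 + 5·(-84) − 4·1 = -145
Policy A (Y := 8, V := 50):
  V = 50
  Y = 8
  J = 85 + 8 = 93
  R = 279 + 5·8 − 4·93 = -53
Change in R: -53 − (-145) = 92

92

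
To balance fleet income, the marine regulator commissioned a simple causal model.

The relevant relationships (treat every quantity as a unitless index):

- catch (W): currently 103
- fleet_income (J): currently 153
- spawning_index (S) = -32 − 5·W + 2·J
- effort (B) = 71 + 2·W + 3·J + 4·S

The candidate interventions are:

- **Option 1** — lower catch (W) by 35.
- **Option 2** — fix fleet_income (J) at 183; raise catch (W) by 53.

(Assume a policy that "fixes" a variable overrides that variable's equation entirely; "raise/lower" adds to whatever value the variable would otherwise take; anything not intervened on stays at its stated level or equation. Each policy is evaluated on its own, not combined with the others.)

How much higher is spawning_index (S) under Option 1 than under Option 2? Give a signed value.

Option 1 (W − 35):
  W = 103 − 35 = 68
  J = 153
  S = -32 − 5·68 + 2·153 = -66
Option 2 (J := 183, W + 53):
  W = 103 + 53 = 156
  J = 183
  S = -32 − 5·156 + 2·183 = -446
S: -66 − (-446) = 380

380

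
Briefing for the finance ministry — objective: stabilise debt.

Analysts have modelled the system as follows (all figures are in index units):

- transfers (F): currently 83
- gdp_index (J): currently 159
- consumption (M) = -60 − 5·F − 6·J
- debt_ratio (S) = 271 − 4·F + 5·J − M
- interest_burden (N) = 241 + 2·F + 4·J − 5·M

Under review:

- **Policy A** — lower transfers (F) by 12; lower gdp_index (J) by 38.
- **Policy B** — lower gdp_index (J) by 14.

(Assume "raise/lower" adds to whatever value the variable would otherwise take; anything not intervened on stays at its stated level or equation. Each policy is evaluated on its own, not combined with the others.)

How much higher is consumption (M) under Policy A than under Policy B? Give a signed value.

Policy A (F − 12, J − 38):
  F = 83 − 12 = 71
  J = 159 − 38 = 121
  M = -60 − 5·71 − 6·121 = -1141
Policy B (J − 14):
  F = 83
  J = 159 − 14 = 145
  M = -60 − 5·83 − 6·145 = -1345
M: -1141 − (-1345) = 204

204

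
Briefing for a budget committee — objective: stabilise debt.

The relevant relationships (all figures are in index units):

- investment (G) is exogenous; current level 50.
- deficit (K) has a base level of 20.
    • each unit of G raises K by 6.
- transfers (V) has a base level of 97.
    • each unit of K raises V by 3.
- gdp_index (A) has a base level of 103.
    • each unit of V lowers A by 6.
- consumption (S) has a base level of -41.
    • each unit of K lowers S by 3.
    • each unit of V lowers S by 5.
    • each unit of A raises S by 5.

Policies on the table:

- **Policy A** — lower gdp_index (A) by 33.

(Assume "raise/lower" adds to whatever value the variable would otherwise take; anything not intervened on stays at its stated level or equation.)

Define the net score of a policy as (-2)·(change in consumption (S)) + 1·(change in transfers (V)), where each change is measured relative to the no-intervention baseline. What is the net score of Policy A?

330

Baseline:
  G = 50
  K = 20 + 6·50 = 320
  V = 97 + 3·320 = 1057
  A = 103 − 6·1057 = -6239
  S = -41 − 3·320 − 5·1057 + 5·(-6239) = -37481
Policy A (A − 33):
  G = 50
  K = 20 + 6·50 = 320
  V = 97 + 3·320 = 1057
  A = 103 − 6·1057 (−33 from intervention) = -6272
  S = -41 − 3·320 − 5·1057 + 5·(-6272) = -37646
ΔS = -37646 − (-37481) = -165; ΔV = 1057 − 1057 = 0
Score = (-2)·(-165) + 1·0 = 330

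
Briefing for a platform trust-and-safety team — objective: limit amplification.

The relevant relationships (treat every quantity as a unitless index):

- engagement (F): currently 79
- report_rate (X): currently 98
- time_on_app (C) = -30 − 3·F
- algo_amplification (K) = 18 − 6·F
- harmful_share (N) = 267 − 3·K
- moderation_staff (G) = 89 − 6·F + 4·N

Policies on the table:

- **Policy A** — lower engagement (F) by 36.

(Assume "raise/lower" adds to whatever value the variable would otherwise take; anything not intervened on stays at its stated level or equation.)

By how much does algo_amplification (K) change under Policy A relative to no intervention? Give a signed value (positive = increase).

216

Baseline:
  F = 79
  K = 18 − 6·79 = -456
Policy A (F − 36):
  F = 79 − 36 = 43
  K = 18 − 6·43 = -240
Change in K: -240 − (-456) = 216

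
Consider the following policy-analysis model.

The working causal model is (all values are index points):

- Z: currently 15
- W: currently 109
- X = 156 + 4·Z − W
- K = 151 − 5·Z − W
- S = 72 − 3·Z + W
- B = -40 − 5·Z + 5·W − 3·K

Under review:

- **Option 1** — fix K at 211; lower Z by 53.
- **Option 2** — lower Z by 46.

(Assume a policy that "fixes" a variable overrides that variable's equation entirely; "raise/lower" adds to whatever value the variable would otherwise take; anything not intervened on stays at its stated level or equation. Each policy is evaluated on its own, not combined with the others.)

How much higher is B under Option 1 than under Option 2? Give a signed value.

-7

Option 1 (K := 211, Z − 53):
  Z = 15 − 53 = -38
  W = 109
  K = 211
  B = -40 − 5·(-38) + 5·109 − 3·211 = 62
Option 2 (Z − 46):
  Z = 15 − 46 = -31
  W = 109
  K = 151 − 5·(-31) − 109 = 197
  B = -40 − 5·(-31) + 5·109 − 3·197 = 69
B: 62 − 69 = -7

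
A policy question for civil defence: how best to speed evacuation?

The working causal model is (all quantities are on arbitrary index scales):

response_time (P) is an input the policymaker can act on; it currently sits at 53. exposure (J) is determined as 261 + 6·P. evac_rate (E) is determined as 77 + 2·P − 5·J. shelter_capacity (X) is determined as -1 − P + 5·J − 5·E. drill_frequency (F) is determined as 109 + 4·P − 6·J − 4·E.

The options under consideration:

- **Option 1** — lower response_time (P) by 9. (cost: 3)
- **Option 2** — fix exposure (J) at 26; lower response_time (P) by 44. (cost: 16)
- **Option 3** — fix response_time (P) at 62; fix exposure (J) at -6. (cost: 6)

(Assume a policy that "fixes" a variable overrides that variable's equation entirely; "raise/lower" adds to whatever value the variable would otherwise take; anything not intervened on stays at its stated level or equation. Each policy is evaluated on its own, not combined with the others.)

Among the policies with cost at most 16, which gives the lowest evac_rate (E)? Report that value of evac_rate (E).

-2460

Option 1 (P − 9):
  P = 53 − 9 = 44
  J = 261 + 6·44 = 525
  E = 77 + 2·44 − 5·525 = -2460
Option 2 (J := 26, P − 44):
  P = 53 − 44 = 9
  J = 26
  E = 77 + 2·9 − 5·26 = -35
Option 3 (P := 62, J := -6):
  P = 62
  J = -6
  E = 77 + 2·62 − 5·(-6) = 231
Comparing — Option 1: E=-2460, Option 2: E=-35, Option 3: E=231. Lowest is -2460 (Option 1).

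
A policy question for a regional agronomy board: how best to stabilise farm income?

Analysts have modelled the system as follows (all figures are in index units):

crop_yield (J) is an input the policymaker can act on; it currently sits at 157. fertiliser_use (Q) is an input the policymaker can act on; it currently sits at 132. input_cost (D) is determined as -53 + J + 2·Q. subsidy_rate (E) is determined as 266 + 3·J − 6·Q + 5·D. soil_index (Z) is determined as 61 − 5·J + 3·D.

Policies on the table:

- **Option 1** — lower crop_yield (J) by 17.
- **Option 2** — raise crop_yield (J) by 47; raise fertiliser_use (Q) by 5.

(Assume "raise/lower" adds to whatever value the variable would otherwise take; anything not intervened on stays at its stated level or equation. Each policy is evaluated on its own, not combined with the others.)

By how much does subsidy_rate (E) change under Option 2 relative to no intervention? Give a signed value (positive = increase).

Baseline:
  J = 157
  Q = 132
  D = -53 + 157 + 2·132 = 368
  E = 266 + 3·157 − 6·132 + 5·368 = 1785
Option 2 (J + 47, Q + 5):
  J = 157 + 47 = 204
  Q = 132 + 5 = 137
  D = -53 + 204 + 2·137 = 425
  E = 266 + 3·204 − 6·137 + 5·425 = 2181
Change in E: 2181 − 1785 = 396

396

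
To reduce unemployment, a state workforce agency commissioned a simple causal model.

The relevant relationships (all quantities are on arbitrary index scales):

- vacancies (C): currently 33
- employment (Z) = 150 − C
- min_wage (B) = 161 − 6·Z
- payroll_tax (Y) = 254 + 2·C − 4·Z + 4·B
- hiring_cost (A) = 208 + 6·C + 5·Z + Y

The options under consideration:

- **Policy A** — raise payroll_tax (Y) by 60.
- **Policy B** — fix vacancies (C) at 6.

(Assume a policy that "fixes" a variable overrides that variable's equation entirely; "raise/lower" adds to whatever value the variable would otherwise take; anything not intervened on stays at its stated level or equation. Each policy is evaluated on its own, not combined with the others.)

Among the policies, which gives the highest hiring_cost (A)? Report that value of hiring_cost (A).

-1261

Policy A (Y + 60):
  C = 33
  Z = 150 − 33 = 117
  B = 161 − 6·117 = -541
  Y = 254 + 2·33 − 4·117 + 4·(-541) (+60 from intervention) = -2252
  A = 208 + 6·33 + 5·117 + (-2252) = -1261
Policy B (C := 6):
  C = 6
  Z = 150 − 6 = 144
  B = 161 − 6·144 = -703
  Y = 254 + 2·6 − 4·144 + 4·(-703) = -3122
  A = 208 + 6·6 + 5·144 + (-3122) = -2158
Comparing — Policy A: A=-1261, Policy B: A=-2158. Highest is -1261 (Policy A).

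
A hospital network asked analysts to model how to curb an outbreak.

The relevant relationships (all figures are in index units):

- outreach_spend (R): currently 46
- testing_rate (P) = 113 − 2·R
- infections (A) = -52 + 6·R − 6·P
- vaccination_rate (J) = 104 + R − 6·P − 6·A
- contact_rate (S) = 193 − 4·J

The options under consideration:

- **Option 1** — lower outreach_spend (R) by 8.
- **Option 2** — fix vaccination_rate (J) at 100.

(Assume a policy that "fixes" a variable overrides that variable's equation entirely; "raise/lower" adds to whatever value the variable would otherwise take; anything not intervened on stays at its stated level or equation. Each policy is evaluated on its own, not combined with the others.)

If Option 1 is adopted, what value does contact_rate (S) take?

Option 1 (R − 8):
  R = 46 − 8 = 38
  P = 113 − 2·38 = 37
  A = -52 + 6·38 − 6·37 = -46
  J = 104 + 38 − 6·37 − 6·(-46) = 196
  S = 193 − 4·196 = -591

-591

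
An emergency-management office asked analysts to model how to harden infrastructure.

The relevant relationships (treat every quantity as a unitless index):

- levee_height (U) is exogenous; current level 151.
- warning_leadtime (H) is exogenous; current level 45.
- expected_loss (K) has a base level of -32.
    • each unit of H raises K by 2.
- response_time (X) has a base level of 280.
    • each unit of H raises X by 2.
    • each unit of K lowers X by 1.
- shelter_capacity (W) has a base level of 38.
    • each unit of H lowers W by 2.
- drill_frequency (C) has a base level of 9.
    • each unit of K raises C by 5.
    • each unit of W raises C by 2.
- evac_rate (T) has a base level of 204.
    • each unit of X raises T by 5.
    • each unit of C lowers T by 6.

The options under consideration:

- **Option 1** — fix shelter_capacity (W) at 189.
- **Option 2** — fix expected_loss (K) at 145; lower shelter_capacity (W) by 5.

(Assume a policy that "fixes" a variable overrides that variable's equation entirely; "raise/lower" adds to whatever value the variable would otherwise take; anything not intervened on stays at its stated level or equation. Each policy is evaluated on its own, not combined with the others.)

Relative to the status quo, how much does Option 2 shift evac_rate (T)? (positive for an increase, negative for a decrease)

Baseline:
  H = 45
  K = -32 + 2·45 = 58
  X = 280 + 2·45 − 58 = 312
  W = 38 − 2·45 = -52
  C = 9 + 5·58 + 2·(-52) = 195
  T = 204 + 5·312 − 6·195 = 594
Option 2 (K := 145, W − 5):
  H = 45
  K = 145
  X = 280 + 2·45 − 145 = 225
  W = 38 − 2·45 (−5 from intervention) = -57
  C = 9 + 5·145 + 2·(-57) = 620
  T = 204 + 5·225 − 6·620 = -2391
Change in T: -2391 − 594 = -2985

-2985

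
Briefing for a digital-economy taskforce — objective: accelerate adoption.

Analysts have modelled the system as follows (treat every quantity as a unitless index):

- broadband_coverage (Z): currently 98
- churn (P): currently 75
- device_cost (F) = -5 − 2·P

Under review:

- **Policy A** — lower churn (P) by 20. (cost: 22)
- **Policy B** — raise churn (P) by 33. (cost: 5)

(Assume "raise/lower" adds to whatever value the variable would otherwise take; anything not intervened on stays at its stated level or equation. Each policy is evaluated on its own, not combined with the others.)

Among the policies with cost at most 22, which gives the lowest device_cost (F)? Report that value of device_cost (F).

-221

Policy A (P − 20):
  P = 75 − 20 = 55
  F = -5 − 2·55 = -115
Policy B (P + 33):
  P = 75 + 33 = 108
  F = -5 − 2·108 = -221
Comparing — Policy A: F=-115, Policy B: F=-221. Lowest is -221 (Policy B).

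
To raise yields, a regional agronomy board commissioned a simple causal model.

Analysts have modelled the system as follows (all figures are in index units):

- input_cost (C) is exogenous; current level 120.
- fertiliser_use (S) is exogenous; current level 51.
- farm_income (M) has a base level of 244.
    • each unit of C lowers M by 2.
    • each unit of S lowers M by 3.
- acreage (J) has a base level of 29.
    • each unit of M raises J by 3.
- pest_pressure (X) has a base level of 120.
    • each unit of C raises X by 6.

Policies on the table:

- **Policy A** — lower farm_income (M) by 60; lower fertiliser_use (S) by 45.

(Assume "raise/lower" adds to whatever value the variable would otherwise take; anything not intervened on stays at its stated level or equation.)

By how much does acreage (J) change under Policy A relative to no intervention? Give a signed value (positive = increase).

Baseline:
  C = 120
  S = 51
  M = 244 − 2·120 − 3·51 = -149
  J = 29 + 3·(-149) = -418
Policy A (M − 60, S − 45):
  C = 120
  S = 51 − 45 = 6
  M = 244 − 2·120 − 3·6 (−60 from intervention) = -74
  J = 29 + 3·(-74) = -193
Change in J: -193 − (-418) = 225

225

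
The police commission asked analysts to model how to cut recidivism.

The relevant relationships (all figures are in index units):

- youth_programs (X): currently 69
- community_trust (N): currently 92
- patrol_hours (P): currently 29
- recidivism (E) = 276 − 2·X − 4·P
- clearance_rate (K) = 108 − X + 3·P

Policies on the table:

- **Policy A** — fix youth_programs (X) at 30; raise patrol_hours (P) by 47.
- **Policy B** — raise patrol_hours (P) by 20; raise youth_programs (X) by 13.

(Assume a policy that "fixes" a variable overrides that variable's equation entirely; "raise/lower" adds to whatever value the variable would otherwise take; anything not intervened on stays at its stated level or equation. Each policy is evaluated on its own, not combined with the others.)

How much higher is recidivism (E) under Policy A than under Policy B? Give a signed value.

-4

Policy A (X := 30, P + 47):
  X = 30
  P = 29 + 47 = 76
  E = 276 − 2·30 − 4·76 = -88
Policy B (P + 20, X + 13):
  X = 69 + 13 = 82
  P = 29 + 20 = 49
  E = 276 − 2·82 − 4·49 = -84
E: -88 − (-84) = -4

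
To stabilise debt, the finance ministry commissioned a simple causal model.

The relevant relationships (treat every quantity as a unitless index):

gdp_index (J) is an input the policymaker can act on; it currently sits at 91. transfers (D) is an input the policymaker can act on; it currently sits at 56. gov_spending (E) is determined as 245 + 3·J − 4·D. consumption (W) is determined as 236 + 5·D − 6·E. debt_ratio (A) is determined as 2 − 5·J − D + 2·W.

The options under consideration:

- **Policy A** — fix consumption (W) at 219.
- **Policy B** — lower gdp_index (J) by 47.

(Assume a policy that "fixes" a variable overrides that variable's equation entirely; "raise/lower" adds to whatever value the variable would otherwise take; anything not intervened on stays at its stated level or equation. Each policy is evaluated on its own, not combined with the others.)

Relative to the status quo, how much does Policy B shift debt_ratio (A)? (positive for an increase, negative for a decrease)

Baseline:
  J = 91
  D = 56
  E = 245 + 3·91 − 4·56 = 294
  W = 236 + 5·56 − 6·294 = -1248
  A = 2 − 5·91 − 56 + 2·(-1248) = -3005
Policy B (J − 47):
  J = 91 − 47 = 44
  D = 56
  E = 245 + 3·44 − 4·56 = 153
  W = 236 + 5·56 − 6·153 = -402
  A = 2 − 5·44 − 56 + 2·(-402) = -1078
Change in A: -1078 − (-3005) = 1927

1927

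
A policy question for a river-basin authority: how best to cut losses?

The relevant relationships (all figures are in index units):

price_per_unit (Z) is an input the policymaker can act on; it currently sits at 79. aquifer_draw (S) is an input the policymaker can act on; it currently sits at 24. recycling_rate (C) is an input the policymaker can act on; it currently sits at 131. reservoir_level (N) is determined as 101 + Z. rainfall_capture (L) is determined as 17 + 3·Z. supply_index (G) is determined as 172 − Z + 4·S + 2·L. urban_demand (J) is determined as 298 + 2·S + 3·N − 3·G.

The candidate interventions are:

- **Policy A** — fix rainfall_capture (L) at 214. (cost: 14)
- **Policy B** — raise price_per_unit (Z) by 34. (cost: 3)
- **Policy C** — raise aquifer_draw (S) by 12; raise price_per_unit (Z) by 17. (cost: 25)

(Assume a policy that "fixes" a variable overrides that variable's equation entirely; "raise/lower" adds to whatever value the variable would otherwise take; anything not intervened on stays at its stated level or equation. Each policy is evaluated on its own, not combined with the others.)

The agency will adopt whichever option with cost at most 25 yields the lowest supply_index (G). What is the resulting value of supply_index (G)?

Policy A (L := 214):
  Z = 79
  S = 24
  L = 214
  G = 172 − 79 + 4·24 + 2·214 = 617
Policy B (Z + 34):
  Z = 79 + 34 = 113
  S = 24
  L = 17 + 3·113 = 356
  G = 172 − 113 + 4·24 + 2·356 = 867
Policy C (S + 12, Z + 17):
  Z = 79 + 17 = 96
  S = 24 + 12 = 36
  L = 17 + 3·96 = 305
  G = 172 − 96 + 4·36 + 2·305 = 830
Comparing — Policy A: G=617, Policy B: G=867, Policy C: G=830. Lowest is 617 (Policy A).

617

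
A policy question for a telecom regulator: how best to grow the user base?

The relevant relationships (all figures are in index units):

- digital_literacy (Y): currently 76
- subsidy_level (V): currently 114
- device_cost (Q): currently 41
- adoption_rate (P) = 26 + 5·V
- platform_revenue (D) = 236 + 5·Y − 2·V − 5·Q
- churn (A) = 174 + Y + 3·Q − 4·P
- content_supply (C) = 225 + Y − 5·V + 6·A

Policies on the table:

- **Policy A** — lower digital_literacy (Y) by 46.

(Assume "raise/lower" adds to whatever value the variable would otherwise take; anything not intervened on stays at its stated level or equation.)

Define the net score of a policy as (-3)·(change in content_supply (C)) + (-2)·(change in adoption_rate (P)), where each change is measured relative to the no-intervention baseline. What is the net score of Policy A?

Baseline:
  Y = 76
  V = 114
  Q = 41
  P = 26 + 5·114 = 596
  A = 174 + 76 + 3·41 − 4·596 = -2011
  C = 225 + 76 − 5·114 + 6·(-2011) = -12335
Policy A (Y − 46):
  Y = 76 − 46 = 30
  V = 114
  Q = 41
  P = 26 + 5·114 = 596
  A = 174 + 30 + 3·41 − 4·596 = -2057
  C = 225 + 30 − 5·114 + 6·(-2057) = -12657
ΔC = -12657 − (-12335) = -322; ΔP = 596 − 596 = 0
Score = (-3)·(-322) + (-2)·0 = 966

966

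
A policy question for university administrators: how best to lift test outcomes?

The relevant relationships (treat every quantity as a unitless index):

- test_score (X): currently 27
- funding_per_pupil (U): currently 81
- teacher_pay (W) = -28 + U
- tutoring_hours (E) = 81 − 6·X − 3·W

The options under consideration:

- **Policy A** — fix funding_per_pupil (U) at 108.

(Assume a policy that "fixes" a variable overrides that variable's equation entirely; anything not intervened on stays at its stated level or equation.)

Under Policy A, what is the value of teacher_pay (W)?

80

Policy A (U := 108):
  U = 108
  W = -28 + 108 = 80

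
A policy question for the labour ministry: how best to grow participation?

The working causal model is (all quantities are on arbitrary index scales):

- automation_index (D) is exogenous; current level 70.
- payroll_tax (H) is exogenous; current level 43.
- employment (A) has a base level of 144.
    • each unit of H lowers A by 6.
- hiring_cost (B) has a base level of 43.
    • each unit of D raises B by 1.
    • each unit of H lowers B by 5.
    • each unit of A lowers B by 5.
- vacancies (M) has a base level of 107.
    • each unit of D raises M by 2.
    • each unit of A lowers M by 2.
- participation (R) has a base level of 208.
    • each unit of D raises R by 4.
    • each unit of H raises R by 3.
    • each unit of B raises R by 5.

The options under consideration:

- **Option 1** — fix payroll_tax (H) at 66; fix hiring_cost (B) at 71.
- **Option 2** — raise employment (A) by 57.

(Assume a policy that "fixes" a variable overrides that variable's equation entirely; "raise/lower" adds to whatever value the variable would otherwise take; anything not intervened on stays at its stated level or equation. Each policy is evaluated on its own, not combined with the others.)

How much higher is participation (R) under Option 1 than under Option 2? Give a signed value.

-491

Option 1 (H := 66, B := 71):
  D = 70
  H = 66
  A = 144 − 6·66 = -252
  B = 71
  R = 208 + 4·70 + 3·66 + 5·71 = 1041
Option 2 (A + 57):
  D = 70
  H = 43
  A = 144 − 6·43 (+57 from intervention) = -57
  B = 43 + 70 − 5·43 − 5·(-57) = 183
  R = 208 + 4·70 + 3·43 + 5·183 = 1532
R: 1041 − 1532 = -491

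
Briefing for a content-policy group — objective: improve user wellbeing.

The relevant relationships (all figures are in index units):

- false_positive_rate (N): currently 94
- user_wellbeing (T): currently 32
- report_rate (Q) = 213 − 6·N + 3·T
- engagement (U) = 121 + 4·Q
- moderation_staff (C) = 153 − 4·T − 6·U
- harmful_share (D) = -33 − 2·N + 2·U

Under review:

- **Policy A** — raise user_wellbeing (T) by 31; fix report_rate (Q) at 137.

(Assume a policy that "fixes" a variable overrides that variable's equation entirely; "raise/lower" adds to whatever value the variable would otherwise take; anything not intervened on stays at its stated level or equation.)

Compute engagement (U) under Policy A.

Policy A (T + 31, Q := 137):
  N = 94
  T = 32 + 31 = 63
  Q = 137
  U = 121 + 4·137 = 669

669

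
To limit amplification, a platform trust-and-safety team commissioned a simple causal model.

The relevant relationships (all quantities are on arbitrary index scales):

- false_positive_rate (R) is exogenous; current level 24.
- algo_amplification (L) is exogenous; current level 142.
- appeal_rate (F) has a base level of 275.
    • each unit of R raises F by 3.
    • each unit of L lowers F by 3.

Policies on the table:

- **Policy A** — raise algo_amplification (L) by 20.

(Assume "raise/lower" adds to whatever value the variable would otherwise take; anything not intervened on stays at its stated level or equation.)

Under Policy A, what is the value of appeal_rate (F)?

Policy A (L + 20):
  R = 24
  L = 142 + 20 = 162
  F = 275 + 3·24 − 3·162 = -139

-139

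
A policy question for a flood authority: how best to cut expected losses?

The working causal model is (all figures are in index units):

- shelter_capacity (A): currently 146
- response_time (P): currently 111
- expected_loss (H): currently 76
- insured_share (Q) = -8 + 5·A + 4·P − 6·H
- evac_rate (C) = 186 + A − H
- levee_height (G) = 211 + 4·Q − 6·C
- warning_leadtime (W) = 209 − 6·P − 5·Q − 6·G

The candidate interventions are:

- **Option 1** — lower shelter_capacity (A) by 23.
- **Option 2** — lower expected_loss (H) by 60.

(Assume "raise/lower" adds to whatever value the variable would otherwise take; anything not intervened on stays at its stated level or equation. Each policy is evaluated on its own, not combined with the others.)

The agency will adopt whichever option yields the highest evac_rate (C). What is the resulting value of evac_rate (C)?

316

Option 1 (A − 23):
  A = 146 − 23 = 123
  H = 76
  C = 186 + 123 − 76 = 233
Option 2 (H − 60):
  A = 146
  H = 76 − 60 = 16
  C = 186 + 146 − 16 = 316
Comparing — Option 1: C=233, Option 2: C=316. Highest is 316 (Option 2).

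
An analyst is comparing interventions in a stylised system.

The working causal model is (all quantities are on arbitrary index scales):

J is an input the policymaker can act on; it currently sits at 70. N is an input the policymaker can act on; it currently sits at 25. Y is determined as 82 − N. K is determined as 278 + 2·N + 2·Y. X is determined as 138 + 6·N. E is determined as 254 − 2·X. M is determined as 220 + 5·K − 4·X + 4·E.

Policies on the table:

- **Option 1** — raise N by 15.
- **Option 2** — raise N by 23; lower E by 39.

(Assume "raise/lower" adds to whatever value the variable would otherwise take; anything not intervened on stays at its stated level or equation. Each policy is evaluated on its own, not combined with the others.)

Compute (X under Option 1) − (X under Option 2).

Option 1 (N + 15):
  N = 25 + 15 = 40
  X = 138 + 6·40 = 378
Option 2 (N + 23, E − 39):
  N = 25 + 23 = 48
  X = 138 + 6·48 = 426
X: 378 − 426 = -48

-48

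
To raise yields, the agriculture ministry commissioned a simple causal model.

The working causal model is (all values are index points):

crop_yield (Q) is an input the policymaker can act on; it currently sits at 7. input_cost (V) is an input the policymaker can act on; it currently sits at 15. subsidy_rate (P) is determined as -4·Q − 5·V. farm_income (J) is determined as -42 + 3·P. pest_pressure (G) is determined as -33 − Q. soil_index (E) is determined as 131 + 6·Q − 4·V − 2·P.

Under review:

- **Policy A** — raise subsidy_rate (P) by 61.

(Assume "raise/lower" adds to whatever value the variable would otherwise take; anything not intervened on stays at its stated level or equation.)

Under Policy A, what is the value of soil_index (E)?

Policy A (P + 61):
  Q = 7
  V = 15
  P = 0 − 4·7 − 5·15 (+61 from intervention) = -42
  E = 131 + 6·7 − 4·15 − 2·(-42) = 197

197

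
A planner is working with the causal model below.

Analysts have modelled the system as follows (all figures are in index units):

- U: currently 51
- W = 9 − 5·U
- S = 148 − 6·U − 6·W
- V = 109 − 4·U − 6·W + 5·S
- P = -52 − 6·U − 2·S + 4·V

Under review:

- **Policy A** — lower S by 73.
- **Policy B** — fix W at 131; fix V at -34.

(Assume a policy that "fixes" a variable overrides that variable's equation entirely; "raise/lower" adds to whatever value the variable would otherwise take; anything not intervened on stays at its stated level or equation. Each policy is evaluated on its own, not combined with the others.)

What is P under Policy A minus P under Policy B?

Policy A (S − 73):
  U = 51
  W = 9 − 5·51 = -246
  S = 148 − 6·51 − 6·(-246) (−73 from intervention) = 1245
  V = 109 − 4·51 − 6·(-246) + 5·1245 = 7606
  P = -52 − 6·51 − 2·1245 + 4·7606 = 27576
Policy B (W := 131, V := -34):
  U = 51
  W = 131
  S = 148 − 6·51 − 6·131 = -944
  V = -34
  P = -52 − 6·51 − 2·(-944) + 4·(-34) = 1394
P: 27576 − 1394 = 26182

26182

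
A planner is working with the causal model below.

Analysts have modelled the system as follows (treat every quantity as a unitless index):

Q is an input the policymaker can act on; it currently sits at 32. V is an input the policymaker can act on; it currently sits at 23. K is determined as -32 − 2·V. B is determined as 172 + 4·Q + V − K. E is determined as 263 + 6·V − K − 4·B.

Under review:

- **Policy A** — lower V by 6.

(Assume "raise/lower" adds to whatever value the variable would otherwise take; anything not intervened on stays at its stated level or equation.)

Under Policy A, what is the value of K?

Policy A (V − 6):
  V = 23 − 6 = 17
  K = -32 − 2·17 = -66

-66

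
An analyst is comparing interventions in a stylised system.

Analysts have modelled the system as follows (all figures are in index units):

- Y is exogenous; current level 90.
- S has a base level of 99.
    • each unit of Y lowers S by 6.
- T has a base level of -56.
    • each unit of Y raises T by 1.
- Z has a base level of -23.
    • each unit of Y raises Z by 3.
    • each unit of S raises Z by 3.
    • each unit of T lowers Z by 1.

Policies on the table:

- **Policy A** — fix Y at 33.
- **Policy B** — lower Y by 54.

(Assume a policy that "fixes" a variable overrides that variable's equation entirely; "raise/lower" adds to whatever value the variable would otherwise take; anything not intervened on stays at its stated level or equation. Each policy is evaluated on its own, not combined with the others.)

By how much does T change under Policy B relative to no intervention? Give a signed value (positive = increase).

Baseline:
  Y = 90
  T = -56 + 90 = 34
Policy B (Y − 54):
  Y = 90 − 54 = 36
  T = -56 + 36 = -20
Change in T: -20 − 34 = -54

-54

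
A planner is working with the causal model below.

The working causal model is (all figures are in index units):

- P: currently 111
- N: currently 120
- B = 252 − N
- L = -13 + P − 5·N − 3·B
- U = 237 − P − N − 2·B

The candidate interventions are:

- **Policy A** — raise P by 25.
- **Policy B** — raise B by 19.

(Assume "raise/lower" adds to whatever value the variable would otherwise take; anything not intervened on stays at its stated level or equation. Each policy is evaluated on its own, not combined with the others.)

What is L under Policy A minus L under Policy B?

82

Policy A (P + 25):
  P = 111 + 25 = 136
  N = 120
  B = 252 − 120 = 132
  L = -13 + 136 − 5·120 − 3·132 = -873
Policy B (B + 19):
  P = 111
  N = 120
  B = 252 − 120 (+19 from intervention) = 151
  L = -13 + 111 − 5·120 − 3·151 = -955
L: -873 − (-955) = 82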